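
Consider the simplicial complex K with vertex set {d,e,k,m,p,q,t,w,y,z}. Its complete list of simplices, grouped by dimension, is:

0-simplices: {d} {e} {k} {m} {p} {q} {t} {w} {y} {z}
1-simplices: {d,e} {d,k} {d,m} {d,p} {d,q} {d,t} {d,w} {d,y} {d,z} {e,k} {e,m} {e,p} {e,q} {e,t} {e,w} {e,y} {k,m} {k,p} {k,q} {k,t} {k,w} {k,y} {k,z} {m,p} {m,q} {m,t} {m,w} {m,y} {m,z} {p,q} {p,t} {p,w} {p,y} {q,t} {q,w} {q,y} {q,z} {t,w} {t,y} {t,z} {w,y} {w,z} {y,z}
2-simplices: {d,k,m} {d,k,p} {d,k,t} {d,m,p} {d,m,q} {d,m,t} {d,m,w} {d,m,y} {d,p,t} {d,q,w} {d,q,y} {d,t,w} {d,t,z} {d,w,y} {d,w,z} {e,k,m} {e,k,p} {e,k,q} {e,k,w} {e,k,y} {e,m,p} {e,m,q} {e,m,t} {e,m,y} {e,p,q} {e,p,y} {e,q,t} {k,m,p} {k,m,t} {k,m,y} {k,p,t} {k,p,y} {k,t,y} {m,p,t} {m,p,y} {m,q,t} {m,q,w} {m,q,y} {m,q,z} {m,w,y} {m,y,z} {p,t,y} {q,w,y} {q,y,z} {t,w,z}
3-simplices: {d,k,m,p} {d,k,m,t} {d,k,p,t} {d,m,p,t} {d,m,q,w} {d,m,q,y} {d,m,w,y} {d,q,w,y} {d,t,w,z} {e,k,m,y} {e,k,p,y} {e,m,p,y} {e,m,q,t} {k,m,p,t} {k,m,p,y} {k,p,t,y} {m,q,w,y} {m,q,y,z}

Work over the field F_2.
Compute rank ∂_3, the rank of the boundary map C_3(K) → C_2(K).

rank∂_3=16

n_0=10 n_1=43 n_2=45 n_3=18  [Z2]
∂1: piv[de,dk,dm,dp,dq,dt,dw,dy,dz] rk=9  ker:ek,em,ep,eq,et,ew,ey,km,kp,kq,kt,kw,ky,kz,mp,mq,mt,mw,my,mz,pq,pt,pw,py,qt,qw,qy,qz,tw,ty,tz,wy,wz,yz
∂2: piv[dkm,dkp,dkt,dmp,dmq,dmt,dmw,dmy,dpt,dqw,dqy,dtw,dtz,dwy,dwz,ekm,ekp,ekq,ekw,eky,emq,emt,emy,epq,epy,eqt,kty,mqz,myz] rk=29  ker:emp,kmp,kmt,kmy,kpt,kpy,mpt,mpy,mqt,mqw,mqy,mwy,pty,qwy,qyz,twz
∂3: piv[dkmp,dkmt,dkpt,dmpt,dmqw,dmqy,dmwy,dqwy,dtwz,ekmy,ekpy,empy,emqt,kmpy,kpty,mqyz] rk=16  ker:kmpt,mqwy
rk∂_3=16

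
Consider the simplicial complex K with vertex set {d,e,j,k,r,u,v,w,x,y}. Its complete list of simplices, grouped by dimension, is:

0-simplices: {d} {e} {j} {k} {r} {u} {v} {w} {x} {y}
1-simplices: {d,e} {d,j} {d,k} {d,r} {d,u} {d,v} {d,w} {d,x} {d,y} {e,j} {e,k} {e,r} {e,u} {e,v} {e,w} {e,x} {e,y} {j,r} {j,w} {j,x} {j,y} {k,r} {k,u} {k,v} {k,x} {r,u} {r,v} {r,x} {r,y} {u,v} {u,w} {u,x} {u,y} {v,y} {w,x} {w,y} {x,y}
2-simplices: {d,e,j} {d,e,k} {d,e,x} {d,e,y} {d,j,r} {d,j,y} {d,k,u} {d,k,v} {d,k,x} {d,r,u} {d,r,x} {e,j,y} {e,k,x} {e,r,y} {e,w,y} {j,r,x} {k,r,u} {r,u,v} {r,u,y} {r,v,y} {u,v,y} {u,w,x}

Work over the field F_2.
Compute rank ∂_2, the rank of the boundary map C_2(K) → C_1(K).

n_0=10 n_1=37 n_2=22  [Z2]
∂1: piv[de,dj,dk,dr,du,dv,dw,dx,dy] rk=9  ker:ej,ek,er,eu,ev,ew,ex,ey,jr,jw,jx,jy,kr,ku,kv,kx,ru,rv,rx,ry,uv,uw,ux,uy,vy,wx,wy,xy
∂2: piv[dej,dek,dex,dey,djr,djy,dku,dkv,dkx,dru,drx,ery,ewy,jrx,kru,ruv,ruy,rvy,uwx] rk=19  ker:ejy,ekx,uvy
rk∂_2=19

rank∂_2=19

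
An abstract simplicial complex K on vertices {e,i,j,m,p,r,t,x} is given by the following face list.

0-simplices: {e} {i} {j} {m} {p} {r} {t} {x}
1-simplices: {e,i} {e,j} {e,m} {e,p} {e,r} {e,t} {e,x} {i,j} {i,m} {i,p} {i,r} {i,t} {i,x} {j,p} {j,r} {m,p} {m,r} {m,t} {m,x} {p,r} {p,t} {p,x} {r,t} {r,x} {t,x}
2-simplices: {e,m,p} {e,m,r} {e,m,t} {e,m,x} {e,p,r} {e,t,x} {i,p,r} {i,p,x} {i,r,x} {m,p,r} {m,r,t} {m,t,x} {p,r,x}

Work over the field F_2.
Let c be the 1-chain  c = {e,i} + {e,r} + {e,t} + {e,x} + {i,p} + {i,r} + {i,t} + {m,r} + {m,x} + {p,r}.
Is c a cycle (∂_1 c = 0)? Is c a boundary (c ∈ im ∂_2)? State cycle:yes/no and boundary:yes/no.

n_0=8 n_1=25 n_2=13  [Z2]
∂1: piv[ei,ej,em,ep,er,et,ex] rk=7  ker:ij,im,ip,ir,it,ix,jp,jr,mp,mr,mt,mx,pr,pt,px,rt,rx,tx
∂2: piv[emp,emr,emt,emx,epr,etx,ipr,ipx,irx,mrt] rk=10  ker:mpr,mtx,prx
∂1c = 0
c vs im∂2: residual ≠ 0 ⇒ not boundary

cycle:yes boundary:no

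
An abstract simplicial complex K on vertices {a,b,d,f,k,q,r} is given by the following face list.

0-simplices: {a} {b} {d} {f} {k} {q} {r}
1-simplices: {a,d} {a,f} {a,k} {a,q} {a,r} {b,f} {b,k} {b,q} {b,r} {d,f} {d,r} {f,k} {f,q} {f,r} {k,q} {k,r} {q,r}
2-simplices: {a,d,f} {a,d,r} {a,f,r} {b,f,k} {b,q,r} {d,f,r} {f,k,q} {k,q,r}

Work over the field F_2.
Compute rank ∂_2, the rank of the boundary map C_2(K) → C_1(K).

rank∂_2=7

n_0=7 n_1=17 n_2=8  [Z2]
∂1: piv[ad,af,ak,aq,ar,bf] rk=6  ker:bk,bq,br,df,dr,fk,fq,fr,kq,kr,qr
∂2: piv[adf,adr,afr,bfk,bqr,fkq,kqr] rk=7  ker:dfr
rk∂_2=7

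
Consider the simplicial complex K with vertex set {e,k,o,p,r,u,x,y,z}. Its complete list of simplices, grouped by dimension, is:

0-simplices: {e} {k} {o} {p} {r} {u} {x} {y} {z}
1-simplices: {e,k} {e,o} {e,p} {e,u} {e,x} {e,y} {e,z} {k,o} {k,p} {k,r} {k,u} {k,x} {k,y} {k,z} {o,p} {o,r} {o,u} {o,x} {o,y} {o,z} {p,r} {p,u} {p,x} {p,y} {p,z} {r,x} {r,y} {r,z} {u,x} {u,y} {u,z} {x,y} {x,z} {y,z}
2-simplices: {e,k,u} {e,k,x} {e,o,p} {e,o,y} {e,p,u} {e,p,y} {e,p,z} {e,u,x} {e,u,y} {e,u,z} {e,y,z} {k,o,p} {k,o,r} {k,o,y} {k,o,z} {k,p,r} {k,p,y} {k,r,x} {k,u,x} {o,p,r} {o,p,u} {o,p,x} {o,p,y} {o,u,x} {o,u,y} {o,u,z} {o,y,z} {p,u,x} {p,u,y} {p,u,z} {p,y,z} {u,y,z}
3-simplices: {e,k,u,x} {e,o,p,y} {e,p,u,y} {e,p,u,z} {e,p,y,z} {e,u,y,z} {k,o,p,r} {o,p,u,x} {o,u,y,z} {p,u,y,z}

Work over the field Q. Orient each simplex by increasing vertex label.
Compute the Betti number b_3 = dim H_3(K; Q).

n_0=9 n_1=34 n_2=32 n_3=10  [Q]
∂1: piv[ek,eo,ep,eu,ex,ey,ez,kr] rk=8  ker:ko,kp,ku,kx,ky,kz,op,or,ou,ox,oy,oz,pr,pu,px,py,pz,rx,ry,rz,ux,uy,uz,xy,xz,yz
∂2: piv[eku,ekx,eop,eoy,epu,epy,epz,eux,euy,euz,eyz,kop,kor,koy,koz,kpr,krx,opu,opx,oux,ouz] rk=21  ker:kpy,kux,opr,opy,ouy,oyz,pux,puy,puz,pyz,uyz
∂3: piv[ekux,eopy,epuy,epuz,epyz,euyz,kopr,opux,ouyz] rk=9  ker:puyz
b_3=(10−9)−0=1

b_3=1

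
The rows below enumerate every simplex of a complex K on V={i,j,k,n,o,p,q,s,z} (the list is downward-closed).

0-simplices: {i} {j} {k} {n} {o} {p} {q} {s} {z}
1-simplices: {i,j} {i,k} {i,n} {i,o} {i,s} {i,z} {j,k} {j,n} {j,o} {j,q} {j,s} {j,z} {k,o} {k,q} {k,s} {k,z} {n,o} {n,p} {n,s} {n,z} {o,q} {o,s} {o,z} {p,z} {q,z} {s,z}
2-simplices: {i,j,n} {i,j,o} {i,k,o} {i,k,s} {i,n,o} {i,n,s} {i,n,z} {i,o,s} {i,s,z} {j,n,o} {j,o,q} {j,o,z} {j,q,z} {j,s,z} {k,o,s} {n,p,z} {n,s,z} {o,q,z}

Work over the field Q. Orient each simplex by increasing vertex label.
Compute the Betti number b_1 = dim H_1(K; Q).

n_0=9 n_1=26 n_2=18  [Q]
∂1: piv[ij,ik,in,io,is,iz,jq,np] rk=8  ker:jk,jn,jo,js,jz,ko,kq,ks,kz,no,ns,nz,oq,os,oz,pz,qz,sz
∂2: piv[ijn,ijo,iko,iks,ino,ins,inz,ios,isz,joq,joz,jqz,jsz,npz] rk=14  ker:jno,kos,nsz,oqz
b_1=(26−8)−14=4

b_1=4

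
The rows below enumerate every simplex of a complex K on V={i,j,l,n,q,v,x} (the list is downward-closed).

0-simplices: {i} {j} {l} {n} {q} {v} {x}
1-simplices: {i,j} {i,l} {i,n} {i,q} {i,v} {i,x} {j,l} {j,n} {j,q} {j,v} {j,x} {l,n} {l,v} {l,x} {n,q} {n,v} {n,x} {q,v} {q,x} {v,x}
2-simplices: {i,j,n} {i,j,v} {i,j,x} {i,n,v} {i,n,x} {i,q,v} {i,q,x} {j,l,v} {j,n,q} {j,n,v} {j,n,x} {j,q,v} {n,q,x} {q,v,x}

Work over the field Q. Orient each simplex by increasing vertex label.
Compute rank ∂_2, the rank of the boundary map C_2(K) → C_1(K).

rank∂_2=11

n_0=7 n_1=20 n_2=14  [Q]
∂1: piv[ij,il,in,iq,iv,ix] rk=6  ker:jl,jn,jq,jv,jx,ln,lv,lx,nq,nv,nx,qv,qx,vx
∂2: piv[ijn,ijv,ijx,inv,inx,iqv,iqx,jlv,jnq,jqv,qvx] rk=11  ker:jnv,jnx,nqx
rk∂_2=11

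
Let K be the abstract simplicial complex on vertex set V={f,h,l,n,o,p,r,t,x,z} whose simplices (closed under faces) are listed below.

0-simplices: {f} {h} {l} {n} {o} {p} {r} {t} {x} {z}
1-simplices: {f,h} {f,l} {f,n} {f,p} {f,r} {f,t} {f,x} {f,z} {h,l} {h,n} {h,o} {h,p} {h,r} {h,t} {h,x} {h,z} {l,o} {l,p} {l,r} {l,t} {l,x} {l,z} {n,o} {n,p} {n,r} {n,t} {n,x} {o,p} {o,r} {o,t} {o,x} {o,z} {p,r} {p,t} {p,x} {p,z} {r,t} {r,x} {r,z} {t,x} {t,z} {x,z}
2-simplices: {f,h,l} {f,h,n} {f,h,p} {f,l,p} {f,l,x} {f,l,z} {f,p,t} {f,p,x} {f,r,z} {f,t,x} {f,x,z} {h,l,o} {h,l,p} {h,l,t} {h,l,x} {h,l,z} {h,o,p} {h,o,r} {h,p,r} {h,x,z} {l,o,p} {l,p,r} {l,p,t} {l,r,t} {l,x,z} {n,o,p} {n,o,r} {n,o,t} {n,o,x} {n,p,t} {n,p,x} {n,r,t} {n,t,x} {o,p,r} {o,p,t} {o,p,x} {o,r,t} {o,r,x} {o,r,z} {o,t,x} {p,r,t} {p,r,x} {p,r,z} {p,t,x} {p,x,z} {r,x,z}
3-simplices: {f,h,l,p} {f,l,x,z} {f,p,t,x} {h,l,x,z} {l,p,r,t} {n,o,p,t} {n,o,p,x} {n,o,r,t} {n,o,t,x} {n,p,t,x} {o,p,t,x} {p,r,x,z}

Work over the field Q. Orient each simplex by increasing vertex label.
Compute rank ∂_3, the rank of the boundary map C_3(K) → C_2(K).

rank∂_3=11

n_0=10 n_1=42 n_2=46 n_3=12  [Q]
∂1: piv[fh,fl,fn,fp,fr,ft,fx,fz,ho] rk=9  ker:hl,hn,hp,hr,ht,hx,hz,lo,lp,lr,lt,lx,lz,no,np,nr,nt,nx,op,or,ot,ox,oz,pr,pt,px,pz,rt,rx,rz,tx,tz,xz
∂2: piv[fhl,fhn,fhp,flp,flx,flz,fpt,fpx,frz,ftx,fxz,hlo,hlt,hlx,hlz,hop,hor,hpr,lpr,lpt,lrt,nop,nor,not,nox,npt,npx,orx,orz,prz,pxz] rk=31  ker:hlp,hxz,lop,lxz,nrt,ntx,opr,opt,opx,ort,otx,prt,prx,ptx,rxz
∂3: piv[fhlp,flxz,fptx,hlxz,lprt,nopt,nopx,nort,notx,nptx,prxz] rk=11  ker:optx
rk∂_3=11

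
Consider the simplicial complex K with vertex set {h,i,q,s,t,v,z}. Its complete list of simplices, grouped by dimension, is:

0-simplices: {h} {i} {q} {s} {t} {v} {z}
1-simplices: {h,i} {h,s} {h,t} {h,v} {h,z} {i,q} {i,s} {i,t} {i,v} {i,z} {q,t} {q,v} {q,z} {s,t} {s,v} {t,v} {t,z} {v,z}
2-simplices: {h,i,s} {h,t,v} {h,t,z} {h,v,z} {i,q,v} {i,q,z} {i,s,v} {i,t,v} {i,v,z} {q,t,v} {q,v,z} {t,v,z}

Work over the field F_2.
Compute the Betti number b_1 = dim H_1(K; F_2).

n_0=7 n_1=18 n_2=12  [Z2]
∂1: piv[hi,hs,ht,hv,hz,iq] rk=6  ker:is,it,iv,iz,qt,qv,qz,st,sv,tv,tz,vz
∂2: piv[his,htv,htz,hvz,iqv,iqz,isv,itv,ivz,qtv] rk=10  ker:qvz,tvz
b_1=(18−6)−10=2

b_1=2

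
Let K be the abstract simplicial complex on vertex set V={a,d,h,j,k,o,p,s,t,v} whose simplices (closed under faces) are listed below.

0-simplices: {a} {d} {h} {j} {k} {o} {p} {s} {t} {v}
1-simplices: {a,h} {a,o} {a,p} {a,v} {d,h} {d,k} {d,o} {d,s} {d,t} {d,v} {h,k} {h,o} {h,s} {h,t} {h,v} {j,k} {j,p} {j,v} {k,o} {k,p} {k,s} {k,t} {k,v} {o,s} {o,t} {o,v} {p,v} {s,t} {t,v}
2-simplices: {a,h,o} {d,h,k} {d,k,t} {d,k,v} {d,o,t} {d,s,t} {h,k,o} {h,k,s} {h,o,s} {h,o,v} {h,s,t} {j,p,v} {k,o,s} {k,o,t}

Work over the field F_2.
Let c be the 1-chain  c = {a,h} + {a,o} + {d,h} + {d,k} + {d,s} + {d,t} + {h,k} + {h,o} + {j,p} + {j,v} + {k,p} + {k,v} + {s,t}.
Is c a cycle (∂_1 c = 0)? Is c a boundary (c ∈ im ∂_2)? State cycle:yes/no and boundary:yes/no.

cycle:yes boundary:no

n_0=10 n_1=29 n_2=14  [Z2]
∂1: piv[ah,ao,ap,av,dh,dk,ds,dt,jk] rk=9  ker:do,dv,hk,ho,hs,ht,hv,jp,jv,ko,kp,ks,kt,kv,os,ot,ov,pv,st,tv
∂2: piv[aho,dhk,dkt,dkv,dot,dst,hko,hks,hos,hov,hst,jpv,kot] rk=13  ker:kos
∂1c = 0
c vs im∂2: residual ≠ 0 ⇒ not boundary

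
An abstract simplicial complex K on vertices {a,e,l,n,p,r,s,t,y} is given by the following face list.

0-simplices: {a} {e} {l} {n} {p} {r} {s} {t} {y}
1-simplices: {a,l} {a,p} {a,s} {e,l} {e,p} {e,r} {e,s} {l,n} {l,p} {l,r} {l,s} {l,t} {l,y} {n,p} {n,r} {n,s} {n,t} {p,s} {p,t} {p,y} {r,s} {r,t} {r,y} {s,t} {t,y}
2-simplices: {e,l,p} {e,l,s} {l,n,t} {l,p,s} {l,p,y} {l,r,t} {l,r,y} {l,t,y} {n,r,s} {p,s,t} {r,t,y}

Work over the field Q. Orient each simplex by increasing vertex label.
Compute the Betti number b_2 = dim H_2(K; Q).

n_0=9 n_1=25 n_2=11  [Q]
∂1: piv[al,ap,as,el,er,ln,lt,ly] rk=8  ker:ep,es,lp,lr,ls,np,nr,ns,nt,ps,pt,py,rs,rt,ry,st,ty
∂2: piv[elp,els,lnt,lps,lpy,lrt,lry,lty,nrs,pst] rk=10  ker:rty
b_2=(11−10)−0=1

b_2=1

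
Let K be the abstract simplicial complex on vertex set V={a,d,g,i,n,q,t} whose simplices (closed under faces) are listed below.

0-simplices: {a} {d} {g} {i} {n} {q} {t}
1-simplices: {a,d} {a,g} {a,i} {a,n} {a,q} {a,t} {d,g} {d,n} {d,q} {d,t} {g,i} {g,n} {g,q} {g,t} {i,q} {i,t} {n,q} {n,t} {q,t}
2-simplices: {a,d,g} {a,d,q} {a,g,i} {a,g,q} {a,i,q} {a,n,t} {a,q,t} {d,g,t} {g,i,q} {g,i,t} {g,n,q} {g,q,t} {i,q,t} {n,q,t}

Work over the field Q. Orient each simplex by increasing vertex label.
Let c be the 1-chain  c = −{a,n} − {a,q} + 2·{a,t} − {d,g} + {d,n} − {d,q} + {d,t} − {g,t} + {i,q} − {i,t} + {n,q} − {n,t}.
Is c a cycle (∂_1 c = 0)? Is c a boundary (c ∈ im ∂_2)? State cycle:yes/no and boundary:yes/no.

cycle:yes boundary:no

n_0=7 n_1=19 n_2=14  [Q]
∂1: piv[ad,ag,ai,an,aq,at] rk=6  ker:dg,dn,dq,dt,gi,gn,gq,gt,iq,it,nq,nt,qt
∂2: piv[adg,adq,agi,agq,aiq,ant,aqt,dgt,git,gnq,gqt,nqt] rk=12  ker:giq,iqt
∂1c = 0
c vs im∂2: residual ≠ 0 ⇒ not boundary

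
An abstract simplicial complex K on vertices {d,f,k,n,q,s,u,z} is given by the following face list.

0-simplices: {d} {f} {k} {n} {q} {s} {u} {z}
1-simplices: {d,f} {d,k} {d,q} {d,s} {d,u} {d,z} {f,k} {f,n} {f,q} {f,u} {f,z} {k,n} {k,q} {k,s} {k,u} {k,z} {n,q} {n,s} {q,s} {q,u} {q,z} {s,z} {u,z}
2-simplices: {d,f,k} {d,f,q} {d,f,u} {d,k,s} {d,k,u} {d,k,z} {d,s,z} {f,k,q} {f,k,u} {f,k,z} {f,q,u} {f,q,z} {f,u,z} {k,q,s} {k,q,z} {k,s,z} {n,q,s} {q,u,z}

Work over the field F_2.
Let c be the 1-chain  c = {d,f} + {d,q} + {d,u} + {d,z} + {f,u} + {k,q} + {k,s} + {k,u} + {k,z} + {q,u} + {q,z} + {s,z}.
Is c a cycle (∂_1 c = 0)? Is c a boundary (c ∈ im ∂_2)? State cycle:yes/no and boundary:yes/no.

n_0=8 n_1=23 n_2=18  [Z2]
∂1: piv[df,dk,dq,ds,du,dz,fn] rk=7  ker:fk,fq,fu,fz,kn,kq,ks,ku,kz,nq,ns,qs,qu,qz,sz,uz
∂2: piv[dfk,dfq,dfu,dks,dku,dkz,dsz,fkq,fkz,fqu,fqz,fuz,kqs,nqs] rk=14  ker:fku,kqz,ksz,quz
∂1c = 0
c vs im∂2: reduces to 0 ⇒ boundary

cycle:yes boundary:yes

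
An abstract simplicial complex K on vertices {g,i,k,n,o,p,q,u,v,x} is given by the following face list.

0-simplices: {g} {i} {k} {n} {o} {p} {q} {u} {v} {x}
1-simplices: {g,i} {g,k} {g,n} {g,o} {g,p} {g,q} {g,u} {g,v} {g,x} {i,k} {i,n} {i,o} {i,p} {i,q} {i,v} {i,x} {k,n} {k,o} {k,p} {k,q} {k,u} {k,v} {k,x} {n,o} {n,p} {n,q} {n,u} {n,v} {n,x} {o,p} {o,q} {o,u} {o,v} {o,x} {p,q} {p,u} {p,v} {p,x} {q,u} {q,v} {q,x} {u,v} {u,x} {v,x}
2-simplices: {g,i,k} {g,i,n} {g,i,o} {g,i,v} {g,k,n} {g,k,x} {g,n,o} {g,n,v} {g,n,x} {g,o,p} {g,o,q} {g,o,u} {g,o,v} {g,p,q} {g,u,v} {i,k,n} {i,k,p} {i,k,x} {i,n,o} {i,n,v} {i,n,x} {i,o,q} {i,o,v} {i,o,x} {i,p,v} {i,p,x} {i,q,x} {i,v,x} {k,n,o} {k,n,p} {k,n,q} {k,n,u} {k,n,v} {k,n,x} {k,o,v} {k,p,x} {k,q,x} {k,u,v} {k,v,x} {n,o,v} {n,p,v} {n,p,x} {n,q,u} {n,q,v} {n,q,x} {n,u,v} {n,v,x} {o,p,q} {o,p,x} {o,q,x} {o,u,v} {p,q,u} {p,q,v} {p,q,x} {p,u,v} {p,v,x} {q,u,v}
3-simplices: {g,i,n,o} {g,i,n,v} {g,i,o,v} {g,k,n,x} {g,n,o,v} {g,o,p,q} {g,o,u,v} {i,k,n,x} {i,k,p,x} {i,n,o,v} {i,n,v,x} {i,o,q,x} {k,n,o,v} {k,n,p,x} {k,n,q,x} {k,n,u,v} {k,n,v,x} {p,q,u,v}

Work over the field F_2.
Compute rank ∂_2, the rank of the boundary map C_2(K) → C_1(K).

rank∂_2=34

n_0=10 n_1=44 n_2=57 n_3=18  [Z2]
∂1: piv[gi,gk,gn,go,gp,gq,gu,gv,gx] rk=9  ker:ik,in,io,ip,iq,iv,ix,kn,ko,kp,kq,ku,kv,kx,no,np,nq,nu,nv,nx,op,oq,ou,ov,ox,pq,pu,pv,px,qu,qv,qx,uv,ux,vx
∂2: piv[gik,gin,gio,giv,gkn,gkx,gno,gnv,gnx,gop,goq,gou,gov,gpq,guv,ikp,ikx,ioq,iox,ipv,ipx,iqx,ivx,kno,knp,knq,knu,knv,kqx,kuv,nqu,nqv,opx,pqu] rk=34  ker:ikn,ino,inv,inx,iov,knx,kov,kpx,kvx,nov,npv,npx,nqx,nuv,nvx,opq,oqx,ouv,pqv,pqx,puv,pvx,quv
∂3: piv[gino,ginv,giov,gknx,gnov,gopq,gouv,iknx,ikpx,invx,ioqx,knov,knpx,knqx,knuv,knvx,pquv] rk=17  ker:inov
rk∂_2=34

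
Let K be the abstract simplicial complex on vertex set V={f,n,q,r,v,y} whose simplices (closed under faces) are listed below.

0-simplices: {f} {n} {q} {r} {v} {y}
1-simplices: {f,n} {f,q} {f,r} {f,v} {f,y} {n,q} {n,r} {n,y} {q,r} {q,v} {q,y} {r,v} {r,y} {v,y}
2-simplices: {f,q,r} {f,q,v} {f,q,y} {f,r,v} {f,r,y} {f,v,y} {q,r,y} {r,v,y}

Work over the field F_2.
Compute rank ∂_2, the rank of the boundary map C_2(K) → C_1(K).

rank∂_2=6

n_0=6 n_1=14 n_2=8  [Z2]
∂1: piv[fn,fq,fr,fv,fy] rk=5  ker:nq,nr,ny,qr,qv,qy,rv,ry,vy
∂2: piv[fqr,fqv,fqy,frv,fry,fvy] rk=6  ker:qry,rvy
rk∂_2=6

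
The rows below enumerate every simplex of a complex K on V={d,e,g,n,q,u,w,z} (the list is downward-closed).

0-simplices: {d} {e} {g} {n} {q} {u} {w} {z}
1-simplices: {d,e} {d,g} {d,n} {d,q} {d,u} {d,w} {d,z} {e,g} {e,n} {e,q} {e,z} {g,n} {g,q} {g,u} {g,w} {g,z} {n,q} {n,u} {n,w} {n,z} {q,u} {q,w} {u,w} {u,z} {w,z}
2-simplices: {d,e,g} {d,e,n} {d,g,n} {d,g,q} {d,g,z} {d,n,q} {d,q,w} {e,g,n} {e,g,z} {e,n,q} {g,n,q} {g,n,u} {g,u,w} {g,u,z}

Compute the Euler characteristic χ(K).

χ(K)=-3

n_0=8 n_1=25 n_2=14
χ=+8−25+14=-3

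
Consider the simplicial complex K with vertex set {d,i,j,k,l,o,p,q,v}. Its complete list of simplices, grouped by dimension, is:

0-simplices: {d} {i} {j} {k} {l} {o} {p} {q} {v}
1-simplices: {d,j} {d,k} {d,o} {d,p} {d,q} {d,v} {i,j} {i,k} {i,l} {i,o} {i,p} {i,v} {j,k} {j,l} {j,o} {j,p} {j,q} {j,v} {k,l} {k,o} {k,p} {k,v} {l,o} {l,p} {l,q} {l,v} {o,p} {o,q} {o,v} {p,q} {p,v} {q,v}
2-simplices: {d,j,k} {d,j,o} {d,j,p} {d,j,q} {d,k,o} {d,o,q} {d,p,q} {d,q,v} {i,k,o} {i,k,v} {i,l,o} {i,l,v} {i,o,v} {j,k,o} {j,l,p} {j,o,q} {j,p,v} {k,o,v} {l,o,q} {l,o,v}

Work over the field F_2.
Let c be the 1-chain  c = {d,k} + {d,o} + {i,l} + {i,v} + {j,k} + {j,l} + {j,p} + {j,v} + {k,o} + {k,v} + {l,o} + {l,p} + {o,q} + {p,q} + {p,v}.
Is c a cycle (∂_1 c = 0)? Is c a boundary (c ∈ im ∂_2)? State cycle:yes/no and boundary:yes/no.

n_0=9 n_1=32 n_2=20  [Z2]
∂1: piv[dj,dk,do,dp,dq,dv,ij,il] rk=8  ker:ik,io,ip,iv,jk,jl,jo,jp,jq,jv,kl,ko,kp,kv,lo,lp,lq,lv,op,oq,ov,pq,pv,qv
∂2: piv[djk,djo,djp,djq,dko,doq,dpq,dqv,iko,ikv,ilo,ilv,iov,jlp,jpv,loq] rk=16  ker:jko,joq,kov,lov
∂1c = 0
c vs im∂2: reduces to 0 ⇒ boundary

cycle:yes boundary:yes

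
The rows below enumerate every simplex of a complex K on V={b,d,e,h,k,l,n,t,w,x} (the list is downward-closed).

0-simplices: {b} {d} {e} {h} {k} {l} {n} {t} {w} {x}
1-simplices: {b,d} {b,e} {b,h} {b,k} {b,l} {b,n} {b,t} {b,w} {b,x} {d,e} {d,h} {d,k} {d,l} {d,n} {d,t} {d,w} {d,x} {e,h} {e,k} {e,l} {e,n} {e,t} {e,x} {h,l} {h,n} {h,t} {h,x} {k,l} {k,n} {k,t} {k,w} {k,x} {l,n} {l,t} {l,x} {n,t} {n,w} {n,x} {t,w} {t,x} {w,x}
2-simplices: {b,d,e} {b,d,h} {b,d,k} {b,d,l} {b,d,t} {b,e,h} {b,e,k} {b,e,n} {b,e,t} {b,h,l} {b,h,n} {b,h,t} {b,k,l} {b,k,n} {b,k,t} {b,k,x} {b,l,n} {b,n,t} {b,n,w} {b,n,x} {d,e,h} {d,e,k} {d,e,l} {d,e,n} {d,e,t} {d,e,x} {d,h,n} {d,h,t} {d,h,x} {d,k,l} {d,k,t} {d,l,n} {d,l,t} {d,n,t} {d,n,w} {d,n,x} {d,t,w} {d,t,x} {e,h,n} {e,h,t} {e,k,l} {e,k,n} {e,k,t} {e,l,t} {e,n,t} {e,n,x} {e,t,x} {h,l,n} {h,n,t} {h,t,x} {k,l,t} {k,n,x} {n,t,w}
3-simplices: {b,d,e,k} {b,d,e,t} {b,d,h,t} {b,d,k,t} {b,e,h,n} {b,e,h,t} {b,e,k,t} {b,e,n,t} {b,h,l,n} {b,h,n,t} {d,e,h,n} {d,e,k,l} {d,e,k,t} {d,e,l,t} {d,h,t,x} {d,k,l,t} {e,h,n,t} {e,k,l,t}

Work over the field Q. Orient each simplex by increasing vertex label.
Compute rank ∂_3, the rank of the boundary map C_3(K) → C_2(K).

n_0=10 n_1=41 n_2=53 n_3=18  [Q]
∂1: piv[bd,be,bh,bk,bl,bn,bt,bw,bx] rk=9  ker:de,dh,dk,dl,dn,dt,dw,dx,eh,ek,el,en,et,ex,hl,hn,ht,hx,kl,kn,kt,kw,kx,ln,lt,lx,nt,nw,nx,tw,tx,wx
∂2: piv[bde,bdh,bdk,bdl,bdt,beh,bek,ben,bet,bhl,bhn,bht,bkl,bkn,bkt,bkx,bln,bnt,bnw,bnx,del,den,dex,dhx,dlt,dnw,dnx,dtw,dtx] rk=29  ker:deh,dek,det,dhn,dht,dkl,dkt,dln,dnt,ehn,eht,ekl,ekn,ekt,elt,ent,enx,etx,hln,hnt,htx,klt,knx,ntw
∂3: piv[bdek,bdet,bdht,bdkt,behn,beht,bekt,bent,bhln,bhnt,dehn,dekl,delt,dhtx,dklt] rk=15  ker:dekt,ehnt,eklt
rk∂_3=15

rank∂_3=15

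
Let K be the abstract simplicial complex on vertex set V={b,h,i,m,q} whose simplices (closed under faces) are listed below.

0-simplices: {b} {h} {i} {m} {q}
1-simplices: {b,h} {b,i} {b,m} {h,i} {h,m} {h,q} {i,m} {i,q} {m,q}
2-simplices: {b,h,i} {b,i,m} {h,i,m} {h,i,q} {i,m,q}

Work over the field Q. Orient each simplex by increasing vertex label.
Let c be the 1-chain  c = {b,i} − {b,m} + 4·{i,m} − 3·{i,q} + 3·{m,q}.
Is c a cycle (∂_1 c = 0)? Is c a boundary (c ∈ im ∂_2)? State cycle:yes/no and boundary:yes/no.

cycle:yes boundary:yes

n_0=5 n_1=9 n_2=5  [Q]
∂1: piv[bh,bi,bm,hq] rk=4  ker:hi,hm,im,iq,mq
∂2: piv[bhi,bim,him,hiq,imq] rk=5
∂1c = 0
c vs im∂2: reduces to 0 ⇒ boundary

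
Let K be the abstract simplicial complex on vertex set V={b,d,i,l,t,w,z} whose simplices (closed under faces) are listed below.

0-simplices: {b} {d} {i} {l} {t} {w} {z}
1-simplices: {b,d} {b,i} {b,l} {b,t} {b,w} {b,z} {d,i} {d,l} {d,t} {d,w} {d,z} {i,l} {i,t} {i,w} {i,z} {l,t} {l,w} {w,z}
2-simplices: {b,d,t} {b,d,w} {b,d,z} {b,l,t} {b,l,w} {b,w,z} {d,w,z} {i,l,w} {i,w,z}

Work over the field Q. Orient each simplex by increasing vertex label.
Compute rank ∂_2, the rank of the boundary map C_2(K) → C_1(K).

rank∂_2=8

n_0=7 n_1=18 n_2=9  [Q]
∂1: piv[bd,bi,bl,bt,bw,bz] rk=6  ker:di,dl,dt,dw,dz,il,it,iw,iz,lt,lw,wz
∂2: piv[bdt,bdw,bdz,blt,blw,bwz,ilw,iwz] rk=8  ker:dwz
rk∂_2=8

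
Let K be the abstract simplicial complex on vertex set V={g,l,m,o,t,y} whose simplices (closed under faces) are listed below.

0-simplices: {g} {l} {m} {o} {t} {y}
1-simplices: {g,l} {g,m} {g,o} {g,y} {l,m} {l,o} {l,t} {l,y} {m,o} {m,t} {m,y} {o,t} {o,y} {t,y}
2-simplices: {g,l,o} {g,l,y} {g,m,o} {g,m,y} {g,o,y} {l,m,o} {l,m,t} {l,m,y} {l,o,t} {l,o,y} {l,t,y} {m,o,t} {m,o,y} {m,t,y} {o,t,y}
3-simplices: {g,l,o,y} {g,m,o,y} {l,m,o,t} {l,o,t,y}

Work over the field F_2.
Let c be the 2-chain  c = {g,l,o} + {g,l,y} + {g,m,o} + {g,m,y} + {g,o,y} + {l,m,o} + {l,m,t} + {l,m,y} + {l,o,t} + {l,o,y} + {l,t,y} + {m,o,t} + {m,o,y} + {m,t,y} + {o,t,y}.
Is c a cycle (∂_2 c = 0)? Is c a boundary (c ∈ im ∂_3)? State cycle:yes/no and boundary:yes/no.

n_0=6 n_1=14 n_2=15 n_3=4  [Z2]
∂1: piv[gl,gm,go,gy,lt] rk=5  ker:lm,lo,ly,mo,mt,my,ot,oy,ty
∂2: piv[glo,gly,gmo,gmy,goy,lmo,lmt,lot,lty] rk=9  ker:lmy,loy,mot,moy,mty,oty
∂3: piv[gloy,gmoy,lmot,loty] rk=4
∂2c = {g,o} + {g,y} + {l,m} + {l,t} + {m,t} + {o,t} + {t,y}

cycle:no boundary:no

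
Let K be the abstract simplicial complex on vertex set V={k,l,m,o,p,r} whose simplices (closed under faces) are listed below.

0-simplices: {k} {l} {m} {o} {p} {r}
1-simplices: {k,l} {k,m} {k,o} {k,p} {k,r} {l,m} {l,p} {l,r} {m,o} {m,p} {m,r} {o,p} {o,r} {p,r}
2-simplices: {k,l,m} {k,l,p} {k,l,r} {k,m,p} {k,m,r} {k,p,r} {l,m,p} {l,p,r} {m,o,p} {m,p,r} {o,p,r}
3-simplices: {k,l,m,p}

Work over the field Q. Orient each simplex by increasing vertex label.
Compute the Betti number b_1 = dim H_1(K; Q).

n_0=6 n_1=14 n_2=11 n_3=1  [Q]
∂1: piv[kl,km,ko,kp,kr] rk=5  ker:lm,lp,lr,mo,mp,mr,op,or,pr
∂2: piv[klm,klp,klr,kmp,kmr,kpr,mop,opr] rk=8  ker:lmp,lpr,mpr
∂3: piv[klmp] rk=1
b_1=(14−5)−8=1

b_1=1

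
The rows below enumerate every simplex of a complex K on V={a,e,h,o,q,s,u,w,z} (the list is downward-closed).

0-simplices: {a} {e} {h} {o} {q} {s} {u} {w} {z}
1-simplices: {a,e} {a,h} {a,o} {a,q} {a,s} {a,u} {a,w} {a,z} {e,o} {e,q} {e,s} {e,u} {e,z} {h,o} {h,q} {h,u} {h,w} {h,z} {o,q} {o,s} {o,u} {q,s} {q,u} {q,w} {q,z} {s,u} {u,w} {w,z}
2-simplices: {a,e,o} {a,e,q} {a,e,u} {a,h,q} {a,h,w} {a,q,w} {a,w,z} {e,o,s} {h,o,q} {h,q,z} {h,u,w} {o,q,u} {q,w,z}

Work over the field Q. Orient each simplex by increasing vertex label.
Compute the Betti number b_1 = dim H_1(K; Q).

n_0=9 n_1=28 n_2=13  [Q]
∂1: piv[ae,ah,ao,aq,as,au,aw,az] rk=8  ker:eo,eq,es,eu,ez,ho,hq,hu,hw,hz,oq,os,ou,qs,qu,qw,qz,su,uw,wz
∂2: piv[aeo,aeq,aeu,ahq,ahw,aqw,awz,eos,hoq,hqz,huw,oqu,qwz] rk=13
b_1=(28−8)−13=7

b_1=7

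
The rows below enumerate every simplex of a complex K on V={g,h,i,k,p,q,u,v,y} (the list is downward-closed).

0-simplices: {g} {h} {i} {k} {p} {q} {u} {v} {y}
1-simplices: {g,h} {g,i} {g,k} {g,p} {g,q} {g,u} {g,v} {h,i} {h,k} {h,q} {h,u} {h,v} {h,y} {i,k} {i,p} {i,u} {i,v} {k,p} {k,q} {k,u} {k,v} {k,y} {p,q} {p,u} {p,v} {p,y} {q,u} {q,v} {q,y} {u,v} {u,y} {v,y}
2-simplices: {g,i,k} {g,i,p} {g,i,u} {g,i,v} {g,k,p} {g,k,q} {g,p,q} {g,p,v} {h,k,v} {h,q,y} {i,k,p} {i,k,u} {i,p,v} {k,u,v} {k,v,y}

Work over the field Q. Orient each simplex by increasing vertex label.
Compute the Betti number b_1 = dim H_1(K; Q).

b_1=11

n_0=9 n_1=32 n_2=15  [Q]
∂1: piv[gh,gi,gk,gp,gq,gu,gv,hy] rk=8  ker:hi,hk,hq,hu,hv,ik,ip,iu,iv,kp,kq,ku,kv,ky,pq,pu,pv,py,qu,qv,qy,uv,uy,vy
∂2: piv[gik,gip,giu,giv,gkp,gkq,gpq,gpv,hkv,hqy,iku,kuv,kvy] rk=13  ker:ikp,ipv
b_1=(32−8)−13=11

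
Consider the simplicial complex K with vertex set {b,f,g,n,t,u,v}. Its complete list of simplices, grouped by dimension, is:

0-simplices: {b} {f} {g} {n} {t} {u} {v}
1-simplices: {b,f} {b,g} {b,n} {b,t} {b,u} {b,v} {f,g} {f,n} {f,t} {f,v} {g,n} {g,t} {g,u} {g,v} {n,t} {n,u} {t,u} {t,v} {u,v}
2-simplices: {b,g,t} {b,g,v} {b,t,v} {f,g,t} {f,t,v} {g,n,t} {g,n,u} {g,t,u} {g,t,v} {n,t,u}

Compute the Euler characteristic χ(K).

n_0=7 n_1=19 n_2=10
χ=+7−19+10=-2

χ(K)=-2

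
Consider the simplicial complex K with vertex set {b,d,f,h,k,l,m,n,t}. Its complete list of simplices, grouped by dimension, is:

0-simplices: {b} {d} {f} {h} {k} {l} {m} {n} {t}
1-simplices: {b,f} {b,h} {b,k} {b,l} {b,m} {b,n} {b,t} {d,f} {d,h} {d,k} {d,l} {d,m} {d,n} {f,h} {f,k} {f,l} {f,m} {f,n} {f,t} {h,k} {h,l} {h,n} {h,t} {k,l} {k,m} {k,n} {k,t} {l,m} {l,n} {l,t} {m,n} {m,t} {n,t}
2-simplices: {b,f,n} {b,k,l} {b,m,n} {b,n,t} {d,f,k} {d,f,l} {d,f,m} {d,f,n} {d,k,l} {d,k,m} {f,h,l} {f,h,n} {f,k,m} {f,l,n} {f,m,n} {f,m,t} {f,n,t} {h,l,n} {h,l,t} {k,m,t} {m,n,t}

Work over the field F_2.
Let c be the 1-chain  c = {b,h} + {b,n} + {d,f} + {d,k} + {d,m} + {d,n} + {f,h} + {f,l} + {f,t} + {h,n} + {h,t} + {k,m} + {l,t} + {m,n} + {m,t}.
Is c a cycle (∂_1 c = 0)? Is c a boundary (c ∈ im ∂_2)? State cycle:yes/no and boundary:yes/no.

cycle:yes boundary:no

n_0=9 n_1=33 n_2=21  [Z2]
∂1: piv[bf,bh,bk,bl,bm,bn,bt,df] rk=8  ker:dh,dk,dl,dm,dn,fh,fk,fl,fm,fn,ft,hk,hl,hn,ht,kl,km,kn,kt,lm,ln,lt,mn,mt,nt
∂2: piv[bfn,bkl,bmn,bnt,dfk,dfl,dfm,dfn,dkl,dkm,fhl,fhn,fln,fmn,fmt,fnt,hlt,kmt] rk=18  ker:fkm,hln,mnt
∂1c = 0
c vs im∂2: residual ≠ 0 ⇒ not boundary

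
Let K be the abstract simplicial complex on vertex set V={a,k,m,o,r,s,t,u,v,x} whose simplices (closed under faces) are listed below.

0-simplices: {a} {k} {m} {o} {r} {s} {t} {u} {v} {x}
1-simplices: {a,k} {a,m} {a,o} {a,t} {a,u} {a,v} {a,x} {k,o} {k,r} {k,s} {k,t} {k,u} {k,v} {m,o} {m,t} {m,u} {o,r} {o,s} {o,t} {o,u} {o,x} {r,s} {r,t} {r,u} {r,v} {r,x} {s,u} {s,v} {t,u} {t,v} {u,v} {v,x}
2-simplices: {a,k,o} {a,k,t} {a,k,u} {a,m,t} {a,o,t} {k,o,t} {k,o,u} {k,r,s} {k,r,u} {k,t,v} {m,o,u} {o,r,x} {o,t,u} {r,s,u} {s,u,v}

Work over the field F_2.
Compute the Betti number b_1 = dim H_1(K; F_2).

b_1=9

n_0=10 n_1=32 n_2=15  [Z2]
∂1: piv[ak,am,ao,at,au,av,ax,kr,ks] rk=9  ker:ko,kt,ku,kv,mo,mt,mu,or,os,ot,ou,ox,rs,rt,ru,rv,rx,su,sv,tu,tv,uv,vx
∂2: piv[ako,akt,aku,amt,aot,kou,krs,kru,ktv,mou,orx,otu,rsu,suv] rk=14  ker:kot
b_1=(32−9)−14=9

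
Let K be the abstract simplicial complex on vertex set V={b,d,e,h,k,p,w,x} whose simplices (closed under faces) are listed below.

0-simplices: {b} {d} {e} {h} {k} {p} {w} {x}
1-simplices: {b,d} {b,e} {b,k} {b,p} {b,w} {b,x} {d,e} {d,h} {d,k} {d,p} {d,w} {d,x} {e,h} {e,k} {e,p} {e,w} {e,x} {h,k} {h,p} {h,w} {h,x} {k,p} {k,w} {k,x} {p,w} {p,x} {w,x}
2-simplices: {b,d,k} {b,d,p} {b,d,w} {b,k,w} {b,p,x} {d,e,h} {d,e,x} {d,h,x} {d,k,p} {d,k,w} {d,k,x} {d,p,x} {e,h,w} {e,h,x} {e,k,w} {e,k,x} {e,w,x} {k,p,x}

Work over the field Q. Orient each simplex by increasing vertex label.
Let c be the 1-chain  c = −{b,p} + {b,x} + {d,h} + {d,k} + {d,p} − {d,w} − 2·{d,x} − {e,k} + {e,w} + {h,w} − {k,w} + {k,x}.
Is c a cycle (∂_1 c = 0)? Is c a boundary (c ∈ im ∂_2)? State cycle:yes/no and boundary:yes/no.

n_0=8 n_1=27 n_2=18  [Q]
∂1: piv[bd,be,bk,bp,bw,bx,dh] rk=7  ker:de,dk,dp,dw,dx,eh,ek,ep,ew,ex,hk,hp,hw,hx,kp,kw,kx,pw,px,wx
∂2: piv[bdk,bdp,bdw,bkw,bpx,deh,dex,dhx,dkp,dkx,dpx,ehw,ekw,ekx,ewx] rk=15  ker:dkw,ehx,kpx
∂1c = 0
c vs im∂2: reduces to 0 ⇒ boundary

cycle:yes boundary:yes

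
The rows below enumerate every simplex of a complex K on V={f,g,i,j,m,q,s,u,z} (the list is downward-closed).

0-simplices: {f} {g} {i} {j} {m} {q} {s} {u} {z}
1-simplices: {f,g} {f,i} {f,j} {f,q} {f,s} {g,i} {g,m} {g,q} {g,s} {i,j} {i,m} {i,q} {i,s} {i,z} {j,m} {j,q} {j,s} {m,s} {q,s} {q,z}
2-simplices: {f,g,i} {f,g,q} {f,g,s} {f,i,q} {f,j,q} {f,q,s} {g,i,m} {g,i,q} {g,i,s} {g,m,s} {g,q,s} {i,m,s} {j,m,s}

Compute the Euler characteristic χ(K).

n_0=9 n_1=20 n_2=13
χ=+9−20+13=2

χ(K)=2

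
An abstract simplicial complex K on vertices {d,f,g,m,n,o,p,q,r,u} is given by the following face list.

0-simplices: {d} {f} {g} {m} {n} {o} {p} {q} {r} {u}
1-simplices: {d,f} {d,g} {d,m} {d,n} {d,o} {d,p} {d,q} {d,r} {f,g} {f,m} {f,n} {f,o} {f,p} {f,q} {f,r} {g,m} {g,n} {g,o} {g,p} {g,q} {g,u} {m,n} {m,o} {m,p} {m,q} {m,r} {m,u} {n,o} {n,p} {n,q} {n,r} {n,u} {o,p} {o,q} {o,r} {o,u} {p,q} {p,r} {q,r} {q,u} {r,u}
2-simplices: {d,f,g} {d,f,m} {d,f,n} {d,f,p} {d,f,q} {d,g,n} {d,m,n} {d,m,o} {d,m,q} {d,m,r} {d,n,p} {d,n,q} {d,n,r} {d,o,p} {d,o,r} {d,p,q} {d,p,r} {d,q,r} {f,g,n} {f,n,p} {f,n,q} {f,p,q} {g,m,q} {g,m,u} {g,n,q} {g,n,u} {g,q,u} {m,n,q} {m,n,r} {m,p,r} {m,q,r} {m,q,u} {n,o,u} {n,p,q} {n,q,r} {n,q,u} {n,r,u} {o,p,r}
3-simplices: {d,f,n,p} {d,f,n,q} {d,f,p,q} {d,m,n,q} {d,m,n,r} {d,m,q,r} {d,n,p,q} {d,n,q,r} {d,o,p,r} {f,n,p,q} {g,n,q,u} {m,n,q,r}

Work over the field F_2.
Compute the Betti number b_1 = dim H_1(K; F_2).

b_1=6

n_0=10 n_1=41 n_2=38 n_3=12  [Z2]
∂1: piv[df,dg,dm,dn,do,dp,dq,dr,gu] rk=9  ker:fg,fm,fn,fo,fp,fq,fr,gm,gn,go,gp,gq,mn,mo,mp,mq,mr,mu,no,np,nq,nr,nu,op,oq,or,ou,pq,pr,qr,qu,ru
∂2: piv[dfg,dfm,dfn,dfp,dfq,dgn,dmn,dmo,dmq,dmr,dnp,dnq,dnr,dop,dor,dpq,dpr,dqr,gmq,gmu,gnq,gnu,gqu,mpr,nou,nru] rk=26  ker:fgn,fnp,fnq,fpq,mnq,mnr,mqr,mqu,npq,nqr,nqu,opr
∂3: piv[dfnp,dfnq,dfpq,dmnq,dmnr,dmqr,dnpq,dnqr,dopr,gnqu] rk=10  ker:fnpq,mnqr
b_1=(41−9)−26=6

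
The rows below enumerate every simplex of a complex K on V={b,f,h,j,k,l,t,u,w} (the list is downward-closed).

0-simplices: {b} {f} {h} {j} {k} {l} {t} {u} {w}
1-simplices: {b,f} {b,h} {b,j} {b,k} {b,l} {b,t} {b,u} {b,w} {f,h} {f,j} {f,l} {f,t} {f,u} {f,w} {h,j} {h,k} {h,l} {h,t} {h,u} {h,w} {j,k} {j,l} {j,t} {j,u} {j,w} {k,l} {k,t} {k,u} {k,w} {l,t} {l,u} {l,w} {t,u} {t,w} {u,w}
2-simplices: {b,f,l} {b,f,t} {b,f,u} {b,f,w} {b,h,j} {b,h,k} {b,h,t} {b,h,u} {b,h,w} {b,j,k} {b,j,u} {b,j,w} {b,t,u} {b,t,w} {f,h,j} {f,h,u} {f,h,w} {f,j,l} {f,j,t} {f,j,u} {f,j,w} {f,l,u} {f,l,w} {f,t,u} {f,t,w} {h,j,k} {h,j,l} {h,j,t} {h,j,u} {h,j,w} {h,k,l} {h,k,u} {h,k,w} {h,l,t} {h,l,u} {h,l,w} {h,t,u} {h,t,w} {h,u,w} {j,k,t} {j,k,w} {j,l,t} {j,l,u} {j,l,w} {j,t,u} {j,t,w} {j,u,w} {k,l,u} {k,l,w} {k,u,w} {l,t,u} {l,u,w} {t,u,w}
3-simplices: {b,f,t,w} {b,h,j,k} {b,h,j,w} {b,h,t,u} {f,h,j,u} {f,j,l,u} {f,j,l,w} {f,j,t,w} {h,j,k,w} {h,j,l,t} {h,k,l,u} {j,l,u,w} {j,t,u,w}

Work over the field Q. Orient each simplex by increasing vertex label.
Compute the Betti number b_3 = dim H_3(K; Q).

n_0=9 n_1=35 n_2=53 n_3=13  [Q]
∂1: piv[bf,bh,bj,bk,bl,bt,bu,bw] rk=8  ker:fh,fj,fl,ft,fu,fw,hj,hk,hl,ht,hu,hw,jk,jl,jt,ju,jw,kl,kt,ku,kw,lt,lu,lw,tu,tw,uw
∂2: piv[bfl,bft,bfu,bfw,bhj,bhk,bht,bhu,bhw,bjk,bju,bjw,btu,btw,fhj,fhu,fjl,fjt,flu,flw,hjl,hkl,hku,hkw,hlt,huw,jkt] rk=27  ker:fhw,fju,fjw,ftu,ftw,hjk,hjt,hju,hjw,hlu,hlw,htu,htw,jkw,jlt,jlu,jlw,jtu,jtw,juw,klu,klw,kuw,ltu,luw,tuw
∂3: piv[bftw,bhjk,bhjw,bhtu,fhju,fjlu,fjlw,fjtw,hjkw,hjlt,hklu,jluw,jtuw] rk=13
b_3=(13−13)−0=0

b_3=0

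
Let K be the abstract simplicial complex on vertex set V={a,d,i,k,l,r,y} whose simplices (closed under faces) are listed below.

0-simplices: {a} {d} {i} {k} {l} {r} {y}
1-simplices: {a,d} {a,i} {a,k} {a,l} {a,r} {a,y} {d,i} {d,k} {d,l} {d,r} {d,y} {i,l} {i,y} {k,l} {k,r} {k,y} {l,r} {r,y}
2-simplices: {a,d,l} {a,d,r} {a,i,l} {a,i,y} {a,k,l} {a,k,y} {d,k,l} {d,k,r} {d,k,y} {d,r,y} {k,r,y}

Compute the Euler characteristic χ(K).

χ(K)=0

n_0=7 n_1=18 n_2=11
χ=+7−18+11=0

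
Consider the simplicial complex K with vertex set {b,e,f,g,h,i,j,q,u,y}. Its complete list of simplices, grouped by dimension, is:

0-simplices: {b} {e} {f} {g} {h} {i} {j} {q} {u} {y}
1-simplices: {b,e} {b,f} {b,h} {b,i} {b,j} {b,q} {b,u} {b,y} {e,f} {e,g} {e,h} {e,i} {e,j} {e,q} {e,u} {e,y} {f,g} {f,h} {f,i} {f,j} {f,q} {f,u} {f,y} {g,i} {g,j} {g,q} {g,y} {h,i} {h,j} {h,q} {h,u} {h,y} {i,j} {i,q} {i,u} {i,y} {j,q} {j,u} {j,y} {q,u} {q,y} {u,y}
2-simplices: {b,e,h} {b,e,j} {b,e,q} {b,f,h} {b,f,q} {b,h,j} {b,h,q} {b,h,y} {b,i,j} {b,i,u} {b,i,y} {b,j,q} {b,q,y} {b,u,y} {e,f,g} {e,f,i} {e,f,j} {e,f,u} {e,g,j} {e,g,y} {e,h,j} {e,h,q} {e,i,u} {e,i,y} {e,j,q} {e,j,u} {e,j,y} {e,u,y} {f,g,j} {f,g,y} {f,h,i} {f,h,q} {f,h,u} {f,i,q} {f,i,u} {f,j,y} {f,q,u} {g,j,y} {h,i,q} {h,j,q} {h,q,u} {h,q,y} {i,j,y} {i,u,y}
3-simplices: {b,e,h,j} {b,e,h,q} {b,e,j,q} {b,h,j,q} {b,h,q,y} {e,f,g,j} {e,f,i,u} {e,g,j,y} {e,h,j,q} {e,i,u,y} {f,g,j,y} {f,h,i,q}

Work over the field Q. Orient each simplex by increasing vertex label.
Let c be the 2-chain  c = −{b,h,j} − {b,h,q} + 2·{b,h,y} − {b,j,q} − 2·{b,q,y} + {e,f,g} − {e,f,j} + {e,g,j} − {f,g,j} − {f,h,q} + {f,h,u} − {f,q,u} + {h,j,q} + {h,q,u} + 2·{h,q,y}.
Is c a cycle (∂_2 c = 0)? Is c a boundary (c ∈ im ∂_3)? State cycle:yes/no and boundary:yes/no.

n_0=10 n_1=42 n_2=44 n_3=12  [Q]
∂1: piv[be,bf,bh,bi,bj,bq,bu,by,eg] rk=9  ker:ef,eh,ei,ej,eq,eu,ey,fg,fh,fi,fj,fq,fu,fy,gi,gj,gq,gy,hi,hj,hq,hu,hy,ij,iq,iu,iy,jq,ju,jy,qu,qy,uy
∂2: piv[beh,bej,beq,bfh,bfq,bhj,bhq,bhy,bij,biu,biy,bjq,bqy,buy,efg,efi,efj,efu,egj,egy,eiu,eiy,eju,ejy,fgy,fhi,fhu,fiq,fqu,ijy] rk=30  ker:ehj,ehq,ejq,euy,fgj,fhq,fiu,fjy,gjy,hiq,hjq,hqu,hqy,iuy
∂3: piv[behj,behq,bejq,bhjq,bhqy,efgj,efiu,egjy,eiuy,fgjy,fhiq] rk=11  ker:ehjq
∂2c = 0
c vs im∂3: residual ≠ 0 ⇒ not boundary

cycle:yes boundary:no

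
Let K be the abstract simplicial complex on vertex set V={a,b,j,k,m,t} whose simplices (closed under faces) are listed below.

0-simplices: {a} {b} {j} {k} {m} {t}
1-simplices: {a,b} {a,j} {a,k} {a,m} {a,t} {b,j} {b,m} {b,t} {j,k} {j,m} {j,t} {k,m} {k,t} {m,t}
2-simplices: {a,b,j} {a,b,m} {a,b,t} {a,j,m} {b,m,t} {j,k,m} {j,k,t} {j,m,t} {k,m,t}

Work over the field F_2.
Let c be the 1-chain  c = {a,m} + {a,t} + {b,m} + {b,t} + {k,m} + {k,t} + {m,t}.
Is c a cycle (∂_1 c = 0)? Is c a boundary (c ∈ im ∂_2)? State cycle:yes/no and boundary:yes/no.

cycle:yes boundary:yes

n_0=6 n_1=14 n_2=9  [Z2]
∂1: piv[ab,aj,ak,am,at] rk=5  ker:bj,bm,bt,jk,jm,jt,km,kt,mt
∂2: piv[abj,abm,abt,ajm,bmt,jkm,jkt,jmt] rk=8  ker:kmt
∂1c = 0
c vs im∂2: reduces to 0 ⇒ boundary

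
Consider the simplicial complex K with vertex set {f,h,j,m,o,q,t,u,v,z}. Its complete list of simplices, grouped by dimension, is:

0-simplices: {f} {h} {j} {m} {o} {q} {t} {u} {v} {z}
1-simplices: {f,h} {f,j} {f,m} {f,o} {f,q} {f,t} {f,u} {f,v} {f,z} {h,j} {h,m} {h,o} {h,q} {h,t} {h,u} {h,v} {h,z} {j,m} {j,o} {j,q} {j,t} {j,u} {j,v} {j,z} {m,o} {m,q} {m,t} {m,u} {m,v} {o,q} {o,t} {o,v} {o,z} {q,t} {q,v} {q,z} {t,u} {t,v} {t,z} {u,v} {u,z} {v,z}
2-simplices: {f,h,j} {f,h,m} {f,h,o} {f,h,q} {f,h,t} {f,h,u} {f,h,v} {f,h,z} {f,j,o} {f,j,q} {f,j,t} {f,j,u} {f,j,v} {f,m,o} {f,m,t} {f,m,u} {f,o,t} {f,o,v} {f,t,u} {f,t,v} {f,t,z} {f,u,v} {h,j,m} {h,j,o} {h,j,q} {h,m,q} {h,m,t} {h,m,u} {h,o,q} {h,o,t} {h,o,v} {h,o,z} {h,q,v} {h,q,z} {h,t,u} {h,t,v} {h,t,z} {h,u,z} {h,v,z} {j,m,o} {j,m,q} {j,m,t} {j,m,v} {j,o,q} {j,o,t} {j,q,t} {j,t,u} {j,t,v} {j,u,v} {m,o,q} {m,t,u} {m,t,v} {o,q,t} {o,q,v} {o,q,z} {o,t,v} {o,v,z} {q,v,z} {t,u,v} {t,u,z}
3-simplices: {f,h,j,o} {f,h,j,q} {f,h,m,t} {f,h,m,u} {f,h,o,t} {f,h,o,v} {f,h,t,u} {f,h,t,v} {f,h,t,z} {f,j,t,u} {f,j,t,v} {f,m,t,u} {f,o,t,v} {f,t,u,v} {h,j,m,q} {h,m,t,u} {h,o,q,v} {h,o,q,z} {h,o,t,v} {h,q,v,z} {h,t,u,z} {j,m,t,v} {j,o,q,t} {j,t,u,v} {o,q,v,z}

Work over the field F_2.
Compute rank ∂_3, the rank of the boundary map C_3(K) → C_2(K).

rank∂_3=23

n_0=10 n_1=42 n_2=60 n_3=25  [Z2]
∂1: piv[fh,fj,fm,fo,fq,ft,fu,fv,fz] rk=9  ker:hj,hm,ho,hq,ht,hu,hv,hz,jm,jo,jq,jt,ju,jv,jz,mo,mq,mt,mu,mv,oq,ot,ov,oz,qt,qv,qz,tu,tv,tz,uv,uz,vz
∂2: piv[fhj,fhm,fho,fhq,fht,fhu,fhv,fhz,fjo,fjq,fjt,fju,fjv,fmo,fmt,fmu,fot,fov,ftu,ftv,ftz,fuv,hjm,hmq,hoq,hoz,hqv,hqz,huz,hvz,jmv,jqt] rk=32  ker:hjo,hjq,hmt,hmu,hot,hov,htu,htv,htz,jmo,jmq,jmt,joq,jot,jtu,jtv,juv,moq,mtu,mtv,oqt,oqv,oqz,otv,ovz,qvz,tuv,tuz
∂3: piv[fhjo,fhjq,fhmt,fhmu,fhot,fhov,fhtu,fhtv,fhtz,fjtu,fjtv,fmtu,fotv,ftuv,hjmq,hoqv,hoqz,hqvz,htuz,jmtv,joqt,jtuv,oqvz] rk=23  ker:hmtu,hotv
rk∂_3=23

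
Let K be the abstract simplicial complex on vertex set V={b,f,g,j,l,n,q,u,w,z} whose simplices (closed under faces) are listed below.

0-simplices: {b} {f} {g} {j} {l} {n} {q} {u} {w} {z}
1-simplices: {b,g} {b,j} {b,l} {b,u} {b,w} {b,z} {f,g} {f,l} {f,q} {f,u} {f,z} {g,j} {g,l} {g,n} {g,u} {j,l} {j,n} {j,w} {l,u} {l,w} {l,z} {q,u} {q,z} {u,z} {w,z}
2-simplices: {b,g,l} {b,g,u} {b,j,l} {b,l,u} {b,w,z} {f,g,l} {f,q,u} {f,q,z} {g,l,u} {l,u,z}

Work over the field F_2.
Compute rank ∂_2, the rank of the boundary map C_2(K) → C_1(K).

rank∂_2=9

n_0=10 n_1=25 n_2=10  [Z2]
∂1: piv[bg,bj,bl,bu,bw,bz,fg,fq,gn] rk=9  ker:fl,fu,fz,gj,gl,gu,jl,jn,jw,lu,lw,lz,qu,qz,uz,wz
∂2: piv[bgl,bgu,bjl,blu,bwz,fgl,fqu,fqz,luz] rk=9  ker:glu
rk∂_2=9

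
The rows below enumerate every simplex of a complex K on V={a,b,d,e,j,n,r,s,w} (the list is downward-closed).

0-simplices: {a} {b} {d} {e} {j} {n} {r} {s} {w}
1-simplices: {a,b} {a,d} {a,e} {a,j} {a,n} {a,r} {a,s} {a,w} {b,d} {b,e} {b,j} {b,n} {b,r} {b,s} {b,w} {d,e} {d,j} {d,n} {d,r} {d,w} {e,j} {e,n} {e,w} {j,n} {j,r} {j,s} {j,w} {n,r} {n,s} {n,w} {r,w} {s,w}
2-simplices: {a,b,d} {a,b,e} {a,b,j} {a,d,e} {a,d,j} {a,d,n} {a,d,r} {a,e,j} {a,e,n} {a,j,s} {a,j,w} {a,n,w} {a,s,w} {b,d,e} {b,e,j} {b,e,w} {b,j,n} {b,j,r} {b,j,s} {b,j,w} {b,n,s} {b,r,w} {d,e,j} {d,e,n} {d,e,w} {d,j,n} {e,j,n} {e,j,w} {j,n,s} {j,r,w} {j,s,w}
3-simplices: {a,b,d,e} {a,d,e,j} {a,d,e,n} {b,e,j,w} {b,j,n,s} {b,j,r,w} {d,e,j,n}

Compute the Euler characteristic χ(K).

n_0=9 n_1=32 n_2=31 n_3=7
χ=+9−32+31−7=1

χ(K)=1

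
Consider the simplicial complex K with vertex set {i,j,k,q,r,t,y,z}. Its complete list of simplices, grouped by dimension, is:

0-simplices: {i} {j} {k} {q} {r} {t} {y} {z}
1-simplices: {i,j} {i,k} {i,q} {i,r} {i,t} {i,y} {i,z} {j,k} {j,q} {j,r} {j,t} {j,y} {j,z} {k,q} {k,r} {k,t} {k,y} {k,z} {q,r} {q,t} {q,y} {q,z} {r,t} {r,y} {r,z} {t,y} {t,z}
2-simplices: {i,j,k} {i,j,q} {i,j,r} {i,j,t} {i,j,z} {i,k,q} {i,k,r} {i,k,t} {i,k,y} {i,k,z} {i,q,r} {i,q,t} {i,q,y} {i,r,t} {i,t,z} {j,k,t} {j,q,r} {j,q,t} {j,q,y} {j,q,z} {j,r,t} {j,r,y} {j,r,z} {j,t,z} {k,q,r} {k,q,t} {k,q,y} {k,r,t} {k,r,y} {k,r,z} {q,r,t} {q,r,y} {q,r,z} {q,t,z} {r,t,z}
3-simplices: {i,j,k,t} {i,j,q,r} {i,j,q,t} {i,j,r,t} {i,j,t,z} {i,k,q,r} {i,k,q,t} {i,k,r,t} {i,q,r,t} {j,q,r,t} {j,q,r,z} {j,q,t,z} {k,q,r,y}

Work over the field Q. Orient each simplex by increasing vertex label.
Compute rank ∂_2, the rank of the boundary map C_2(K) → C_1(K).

n_0=8 n_1=27 n_2=35 n_3=13  [Q]
∂1: piv[ij,ik,iq,ir,it,iy,iz] rk=7  ker:jk,jq,jr,jt,jy,jz,kq,kr,kt,ky,kz,qr,qt,qy,qz,rt,ry,rz,ty,tz
∂2: piv[ijk,ijq,ijr,ijt,ijz,ikq,ikr,ikt,iky,ikz,iqr,iqt,iqy,irt,itz,jqy,jqz,jry,jrz] rk=19  ker:jkt,jqr,jqt,jrt,jtz,kqr,kqt,kqy,krt,kry,krz,qrt,qry,qrz,qtz,rtz
∂3: piv[ijkt,ijqr,ijqt,ijrt,ijtz,ikqr,ikqt,ikrt,iqrt,jqrz,jqtz,kqry] rk=12  ker:jqrt
rk∂_2=19

rank∂_2=19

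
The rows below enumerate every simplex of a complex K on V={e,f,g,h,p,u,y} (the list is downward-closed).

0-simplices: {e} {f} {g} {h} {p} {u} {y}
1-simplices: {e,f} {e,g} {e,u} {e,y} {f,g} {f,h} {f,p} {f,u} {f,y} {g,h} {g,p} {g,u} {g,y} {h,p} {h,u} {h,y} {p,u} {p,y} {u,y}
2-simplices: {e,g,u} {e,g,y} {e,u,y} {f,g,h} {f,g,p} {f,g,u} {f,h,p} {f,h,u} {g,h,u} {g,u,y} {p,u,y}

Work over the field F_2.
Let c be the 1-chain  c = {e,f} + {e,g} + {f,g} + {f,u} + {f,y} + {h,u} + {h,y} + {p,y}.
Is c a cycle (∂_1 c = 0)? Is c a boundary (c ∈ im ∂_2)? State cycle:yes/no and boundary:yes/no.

n_0=7 n_1=19 n_2=11  [Z2]
∂1: piv[ef,eg,eu,ey,fh,fp] rk=6  ker:fg,fu,fy,gh,gp,gu,gy,hp,hu,hy,pu,py,uy
∂2: piv[egu,egy,euy,fgh,fgp,fgu,fhp,fhu,puy] rk=9  ker:ghu,guy
∂1c = {p} + {y}

cycle:no boundary:no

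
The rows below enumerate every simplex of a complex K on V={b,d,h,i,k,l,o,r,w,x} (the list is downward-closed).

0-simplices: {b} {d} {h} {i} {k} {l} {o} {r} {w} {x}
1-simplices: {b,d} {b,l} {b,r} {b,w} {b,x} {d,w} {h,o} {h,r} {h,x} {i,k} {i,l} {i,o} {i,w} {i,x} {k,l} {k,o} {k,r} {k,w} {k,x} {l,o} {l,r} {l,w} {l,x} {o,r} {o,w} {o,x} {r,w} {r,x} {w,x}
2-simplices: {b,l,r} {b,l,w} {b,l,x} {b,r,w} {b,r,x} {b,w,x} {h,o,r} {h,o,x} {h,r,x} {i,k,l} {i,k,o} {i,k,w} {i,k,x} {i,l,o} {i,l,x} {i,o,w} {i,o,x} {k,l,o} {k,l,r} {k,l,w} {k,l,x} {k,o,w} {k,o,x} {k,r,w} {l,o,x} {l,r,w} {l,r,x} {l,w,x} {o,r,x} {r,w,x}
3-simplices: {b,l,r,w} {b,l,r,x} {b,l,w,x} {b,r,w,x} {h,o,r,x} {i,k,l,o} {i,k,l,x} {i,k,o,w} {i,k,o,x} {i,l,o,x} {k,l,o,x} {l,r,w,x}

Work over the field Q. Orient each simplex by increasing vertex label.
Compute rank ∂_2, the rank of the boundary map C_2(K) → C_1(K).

n_0=10 n_1=29 n_2=30 n_3=12  [Q]
∂1: piv[bd,bl,br,bw,bx,ho,hr,ik,il] rk=9  ker:dw,hx,io,iw,ix,kl,ko,kr,kw,kx,lo,lr,lw,lx,or,ow,ox,rw,rx,wx
∂2: piv[blr,blw,blx,brw,brx,bwx,hor,hox,hrx,ikl,iko,ikw,ikx,ilo,ilx,iow,iox,klr,klw] rk=19  ker:klo,klx,kow,kox,krw,lox,lrw,lrx,lwx,orx,rwx
∂3: piv[blrw,blrx,blwx,brwx,horx,iklo,iklx,ikow,ikox,ilox] rk=10  ker:klox,lrwx
rk∂_2=19

rank∂_2=19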